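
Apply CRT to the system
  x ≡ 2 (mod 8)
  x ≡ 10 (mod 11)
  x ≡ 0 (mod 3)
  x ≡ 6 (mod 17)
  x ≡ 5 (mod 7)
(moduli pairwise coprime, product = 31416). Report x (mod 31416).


Product of moduli M = 8 · 11 · 3 · 17 · 7 = 31416.
Merge one congruence at a time:
  Start: x ≡ 2 (mod 8).
  Combine with x ≡ 10 (mod 11); new modulus lcm = 88.
    Write x = 2 + 8·t and substitute into x ≡ 10 (mod 11): 8·t ≡ 10 − 2 = 8 (mod 11).
    The inverse of 8 mod 11 is 7 (since 8·7 = 56 = 5·11 + 1), so t ≡ 7·8 = 56 ≡ 1 (mod 11).
    Then x = 2 + 8·1 = 10, valid modulo lcm(8, 11) = 88: x ≡ 10 (mod 88).
  Combine with x ≡ 0 (mod 3); new modulus lcm = 264.
    Write x = 10 + 88·t and substitute into x ≡ 0 (mod 3): 88·t ≡ 0 − 10 = -10 (mod 3).
    Reduce coefficients mod 3: 1·t ≡ 2 (mod 3).
    So t ≡ 2 (mod 3).
    Then x = 10 + 88·2 = 186, valid modulo lcm(88, 3) = 264: x ≡ 186 (mod 264).
  Combine with x ≡ 6 (mod 17); new modulus lcm = 4488.
    Write x = 186 + 264·t and substitute into x ≡ 6 (mod 17): 264·t ≡ 6 − 186 = -180 (mod 17).
    Reduce coefficients mod 17: 9·t ≡ 7 (mod 17).
    The inverse of 9 mod 17 is 2 (since 9·2 = 18 = 1·17 + 1), so t ≡ 2·7 = 14 ≡ 14 (mod 17).
    Then x = 186 + 264·14 = 3882, valid modulo lcm(264, 17) = 4488: x ≡ 3882 (mod 4488).
  Combine with x ≡ 5 (mod 7); new modulus lcm = 31416.
    Write x = 3882 + 4488·t and substitute into x ≡ 5 (mod 7): 4488·t ≡ 5 − 3882 = -3877 (mod 7).
    Reduce coefficients mod 7: 1·t ≡ 1 (mod 7).
    So t ≡ 1 (mod 7).
    Then x = 3882 + 4488·1 = 8370, valid modulo lcm(4488, 7) = 31416: x ≡ 8370 (mod 31416).
Verify against each original: 8370 mod 8 = 2, 8370 mod 11 = 10, 8370 mod 3 = 0, 8370 mod 17 = 6, 8370 mod 7 = 5.

x ≡ 8370 (mod 31416).


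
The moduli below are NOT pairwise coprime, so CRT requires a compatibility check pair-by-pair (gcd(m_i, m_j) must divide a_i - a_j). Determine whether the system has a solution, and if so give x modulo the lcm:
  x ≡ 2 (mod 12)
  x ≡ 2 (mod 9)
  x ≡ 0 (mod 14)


Moduli 12, 9, 14 are not pairwise coprime, so CRT works modulo lcm(m_i) when all pairwise compatibility conditions hold.
Pairwise compatibility: gcd(m_i, m_j) must divide a_i - a_j for every pair.
Merge one congruence at a time:
  Start: x ≡ 2 (mod 12).
  Combine with x ≡ 2 (mod 9): gcd(12, 9) = 3; 2 - 2 = 0, which IS divisible by 3, so compatible.
    Write x = 2 + 12·t and substitute into x ≡ 2 (mod 9): 12·t ≡ 2 − 2 = 0 (mod 9).
    Divide the congruence (and modulus) by g = 3: 4·t ≡ 0 (mod 3).
    Reduce coefficients mod 3: 1·t ≡ 0 (mod 3).
    So t ≡ 0 (mod 3).
    Then x = 2 + 12·0 = 2, valid modulo lcm(12, 9) = 36: x ≡ 2 (mod 36).
  Combine with x ≡ 0 (mod 14): gcd(36, 14) = 2; 0 - 2 = -2, which IS divisible by 2, so compatible.
    Write x = 2 + 36·t and substitute into x ≡ 0 (mod 14): 36·t ≡ 0 − 2 = -2 (mod 14).
    Divide the congruence (and modulus) by g = 2: 18·t ≡ -1 (mod 7).
    Reduce coefficients mod 7: 4·t ≡ 6 (mod 7).
    The inverse of 4 mod 7 is 2 (since 4·2 = 8 = 1·7 + 1), so t ≡ 2·6 = 12 ≡ 5 (mod 7).
    Then x = 2 + 36·5 = 182, valid modulo lcm(36, 14) = 252: x ≡ 182 (mod 252).
Verify: 182 mod 12 = 2, 182 mod 9 = 2, 182 mod 14 = 0.

x ≡ 182 (mod 252).


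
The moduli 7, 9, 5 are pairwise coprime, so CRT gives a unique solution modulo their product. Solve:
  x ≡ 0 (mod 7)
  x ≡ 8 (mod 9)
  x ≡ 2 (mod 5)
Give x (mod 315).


Moduli 7, 9, 5 are pairwise coprime; by CRT there is a unique solution modulo M = 7 · 9 · 5 = 315.
Solve pairwise, accumulating the modulus:
  Start with x ≡ 0 (mod 7).
  Combine with x ≡ 8 (mod 9): since gcd(7, 9) = 1, we get a unique residue mod 63.
    Write x = 0 + 7·t and substitute into x ≡ 8 (mod 9): 7·t ≡ 8 − 0 = 8 (mod 9).
    The inverse of 7 mod 9 is 4 (since 7·4 = 28 = 3·9 + 1), so t ≡ 4·8 = 32 ≡ 5 (mod 9).
    Then x = 0 + 7·5 = 35, valid modulo lcm(7, 9) = 63: x ≡ 35 (mod 63).
  Combine with x ≡ 2 (mod 5): since gcd(63, 5) = 1, we get a unique residue mod 315.
    Write x = 35 + 63·t and substitute into x ≡ 2 (mod 5): 63·t ≡ 2 − 35 = -33 (mod 5).
    Reduce coefficients mod 5: 3·t ≡ 2 (mod 5).
    The inverse of 3 mod 5 is 2 (since 3·2 = 6 = 1·5 + 1), so t ≡ 2·2 = 4 ≡ 4 (mod 5).
    Then x = 35 + 63·4 = 287, valid modulo lcm(63, 5) = 315: x ≡ 287 (mod 315).
Verify: 287 mod 7 = 0 ✓, 287 mod 9 = 8 ✓, 287 mod 5 = 2 ✓.

x ≡ 287 (mod 315).


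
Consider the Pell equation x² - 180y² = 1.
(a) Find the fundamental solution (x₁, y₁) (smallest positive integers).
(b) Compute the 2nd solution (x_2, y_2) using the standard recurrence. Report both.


Step 1: Find the fundamental solution (x₁, y₁) of x² - 180y² = 1.
  Expand √180 as a continued fraction. a₀ = ⌊√180⌋ = 13; iterate m_{k+1} = d_k·a_k − m_k, d_{k+1} = (180 − m_{k+1}²)/d_k, a_{k+1} = ⌊(a₀ + m_{k+1})/d_{k+1}⌋ (starting m₀ = 0, d₀ = 1), with convergents p_k = a_k·p_{k-1} + p_{k-2}, q_k = a_k·q_{k-1} + q_{k-2} (p₋₁ = 1, q₋₁ = 0):
  k = 0: a₀ = 13; p₀/q₀ = 13/1; p₀² − 180·q₀² = 169 − 180 = -11.
  k = 1: m = 13, d = 11, a = ⌊(13 + 13)/11⌋ = 2; p/q = (2·13 + 1)/(2·1 + 0) = 27/2; p² − 180·q² = 729 − 720 = 9.
  k = 2: m = 9, d = 9, a = ⌊(13 + 9)/9⌋ = 2; p/q = (2·27 + 13)/(2·2 + 1) = 67/5; p² − 180·q² = 4489 − 4500 = -11.
  k = 3: m = 9, d = 11, a = ⌊(13 + 9)/11⌋ = 2; p/q = (2·67 + 27)/(2·5 + 2) = 161/12; p² − 180·q² = 25921 − 25920 = 1.
  The first convergent with p² − 180·q² = 1 gives the fundamental solution (x₁, y₁) = (161, 12).
Step 2: Apply the recurrence (x_{n+1}, y_{n+1}) = (x₁x_n + 180y₁y_n, x₁y_n + y₁x_n) repeatedly.
  From (x_1, y_1) = (161, 12): x_2 = 161·161 + 180·12·12 = 51841; y_2 = 161·12 + 12·161 = 3864.
Step 3: Verify x_2² - 180·y_2² = 2687489281 - 2687489280 = 1 (should be 1). ✓

(x_1, y_1) = (161, 12); (x_2, y_2) = (51841, 3864).


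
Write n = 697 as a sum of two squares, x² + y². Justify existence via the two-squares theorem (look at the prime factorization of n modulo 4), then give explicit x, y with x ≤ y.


Step 1: Factor n = 697 = 17 · 41.
Step 2: Check the mod-4 condition on each prime factor: 17 ≡ 1 (mod 4), exponent 1; 41 ≡ 1 (mod 4), exponent 1.
All primes ≡ 3 (mod 4) appear to even exponent (or don't appear), so by the two-squares theorem n IS expressible as a sum of two squares.
Step 3: Build a representation. Here n = 17 · 41 is a product of primes ≡ 1 (mod 4). Each prime p ≡ 1 (mod 4) is itself a sum of two squares; find a² by testing p − a² for a perfect square:
  17: 17 − 1² = 16 = 4² ⇒ 17 = 1² + 4².
  41: 41 − 1² = 40, 41 − 2² = 37, 41 − 3² = 32, 41 − 4² = 25 = 5² ⇒ 41 = 4² + 5².
  Combine using the Brahmagupta–Fibonacci identity (a² + b²)(c² + d²) = (ac − bd)² + (ad + bc)² = (ac + bd)² + (ad − bc)²:
  17 · 41 = 697: from (1² + 4²)(4² + 5²), take (1·4 − 4·5, 1·5 + 4·4) = (4 − 20, 5 + 16) = (-16, 21); dropping signs (only squares matter) gives (16, 21); check 16² + 21² = 256 + 441 = 697 ✓.
Step 4: Order so x ≤ y and verify: 16² + 21² = 256 + 441 = 697 = n. ✓

n = 697 = 16² + 21² (one valid representation with x ≤ y).


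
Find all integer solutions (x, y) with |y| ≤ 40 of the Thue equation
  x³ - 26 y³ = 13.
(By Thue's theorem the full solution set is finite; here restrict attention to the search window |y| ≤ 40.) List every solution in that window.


The equation is x³ - 26y³ = 13. For fixed y, x³ = 26·y³ + 13, so a solution requires the RHS to be a perfect cube.
Strategy: iterate y from -40 to 40, compute RHS = 26·y³ + 13, and check whether it is a (positive or negative) perfect cube.
Check small values of y:
  y = 0: RHS = 13 is not a perfect cube.
  y = 1: RHS = 39 is not a perfect cube.
  y = -1: RHS = -13 is not a perfect cube.
  y = 2: RHS = 221 is not a perfect cube.
  y = -2: RHS = -195 is not a perfect cube.
  y = 3: RHS = 715 is not a perfect cube.
  y = -3: RHS = -689 is not a perfect cube.
Continuing the search up to |y| = 40 finds no solutions either.
No (x, y) in the scanned range satisfies the equation.

No integer solutions with |y| ≤ 40.


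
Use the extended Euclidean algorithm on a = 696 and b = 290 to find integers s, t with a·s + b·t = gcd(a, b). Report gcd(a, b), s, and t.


Euclidean algorithm on (696, 290) — divide until remainder is 0:
  696 = 2 · 290 + 116
  290 = 2 · 116 + 58
  116 = 2 · 58 + 0
gcd(696, 290) = 58.
Track Bezout coefficients alongside the remainders: start with r₀ = 696 = a·1 + b·0 (s = 1, t = 0) and r₁ = 290 = a·0 + b·1 (s = 0, t = 1); each new remainder r_{k+1} = r_{k-1} − q_k·r_k inherits s_{k+1} = s_{k-1} − q_k·s_k, t_{k+1} = t_{k-1} − q_k·t_k, so r_k = a·s_k + b·t_k at every step:
  q = 2: r = 116, s = 1 − 2·0 = 1, t = 0 − 2·1 = -2  (check: 696·1 + 290·(-2) = 116)
  q = 2: r = 58, s = 0 − 2·1 = -2, t = 1 − 2·(-2) = 5  (check: 696·(-2) + 290·5 = 58)
The row with r = 58 (the gcd) gives the Bezout coefficients s = -2, t = 5.
Result: 696 · (-2) + 290 · (5) = 58.

gcd(696, 290) = 58; s = -2, t = 5 (check: 696·(-2) + 290·5 = 58).


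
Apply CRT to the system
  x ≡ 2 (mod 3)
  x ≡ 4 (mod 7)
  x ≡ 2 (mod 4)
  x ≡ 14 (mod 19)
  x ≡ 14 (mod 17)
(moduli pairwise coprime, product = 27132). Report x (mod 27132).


Product of moduli M = 3 · 7 · 4 · 19 · 17 = 27132.
Merge one congruence at a time:
  Start: x ≡ 2 (mod 3).
  Combine with x ≡ 4 (mod 7); new modulus lcm = 21.
    Write x = 2 + 3·t and substitute into x ≡ 4 (mod 7): 3·t ≡ 4 − 2 = 2 (mod 7).
    The inverse of 3 mod 7 is 5 (since 3·5 = 15 = 2·7 + 1), so t ≡ 5·2 = 10 ≡ 3 (mod 7).
    Then x = 2 + 3·3 = 11, valid modulo lcm(3, 7) = 21: x ≡ 11 (mod 21).
  Combine with x ≡ 2 (mod 4); new modulus lcm = 84.
    Write x = 11 + 21·t and substitute into x ≡ 2 (mod 4): 21·t ≡ 2 − 11 = -9 (mod 4).
    Reduce coefficients mod 4: 1·t ≡ 3 (mod 4).
    So t ≡ 3 (mod 4).
    Then x = 11 + 21·3 = 74, valid modulo lcm(21, 4) = 84: x ≡ 74 (mod 84).
  Combine with x ≡ 14 (mod 19); new modulus lcm = 1596.
    Write x = 74 + 84·t and substitute into x ≡ 14 (mod 19): 84·t ≡ 14 − 74 = -60 (mod 19).
    Reduce coefficients mod 19: 8·t ≡ 16 (mod 19).
    The inverse of 8 mod 19 is 12 (since 8·12 = 96 = 5·19 + 1), so t ≡ 12·16 = 192 ≡ 2 (mod 19).
    Then x = 74 + 84·2 = 242, valid modulo lcm(84, 19) = 1596: x ≡ 242 (mod 1596).
  Combine with x ≡ 14 (mod 17); new modulus lcm = 27132.
    Write x = 242 + 1596·t and substitute into x ≡ 14 (mod 17): 1596·t ≡ 14 − 242 = -228 (mod 17).
    Reduce coefficients mod 17: 15·t ≡ 10 (mod 17).
    The inverse of 15 mod 17 is 8 (since 15·8 = 120 = 7·17 + 1), so t ≡ 8·10 = 80 ≡ 12 (mod 17).
    Then x = 242 + 1596·12 = 19394, valid modulo lcm(1596, 17) = 27132: x ≡ 19394 (mod 27132).
Verify against each original: 19394 mod 3 = 2, 19394 mod 7 = 4, 19394 mod 4 = 2, 19394 mod 19 = 14, 19394 mod 17 = 14.

x ≡ 19394 (mod 27132).


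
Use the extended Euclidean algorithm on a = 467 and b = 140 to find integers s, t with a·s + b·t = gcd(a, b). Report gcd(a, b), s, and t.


Euclidean algorithm on (467, 140) — divide until remainder is 0:
  467 = 3 · 140 + 47
  140 = 2 · 47 + 46
  47 = 1 · 46 + 1
  46 = 46 · 1 + 0
gcd(467, 140) = 1.
Track Bezout coefficients alongside the remainders: start with r₀ = 467 = a·1 + b·0 (s = 1, t = 0) and r₁ = 140 = a·0 + b·1 (s = 0, t = 1); each new remainder r_{k+1} = r_{k-1} − q_k·r_k inherits s_{k+1} = s_{k-1} − q_k·s_k, t_{k+1} = t_{k-1} − q_k·t_k, so r_k = a·s_k + b·t_k at every step:
  q = 3: r = 47, s = 1 − 3·0 = 1, t = 0 − 3·1 = -3  (check: 467·1 + 140·(-3) = 47)
  q = 2: r = 46, s = 0 − 2·1 = -2, t = 1 − 2·(-3) = 7  (check: 467·(-2) + 140·7 = 46)
  q = 1: r = 1, s = 1 − 1·(-2) = 3, t = -3 − 1·7 = -10  (check: 467·3 + 140·(-10) = 1)
The row with r = 1 (the gcd) gives the Bezout coefficients s = 3, t = -10.
Result: 467 · (3) + 140 · (-10) = 1.

gcd(467, 140) = 1; s = 3, t = -10 (check: 467·3 + 140·(-10) = 1).


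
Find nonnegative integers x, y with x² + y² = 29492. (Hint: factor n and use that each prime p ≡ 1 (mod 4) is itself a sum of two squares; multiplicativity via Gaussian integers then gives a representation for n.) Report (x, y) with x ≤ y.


Step 1: Factor n = 29492 = 2^2 · 73 · 101.
Step 2: Check the mod-4 condition on each prime factor: 2 = 2 (special); 73 ≡ 1 (mod 4), exponent 1; 101 ≡ 1 (mod 4), exponent 1.
All primes ≡ 3 (mod 4) appear to even exponent (or don't appear), so by the two-squares theorem n IS expressible as a sum of two squares.
Step 3: Build a representation. Group n = k² · m with k = 2 and m = 73 · 101 = 7373 (a product of primes ≡ 1 (mod 4)); a representation of m scales to one of n via (k·x)² + (k·y)² = k²(x² + y²). Each prime p ≡ 1 (mod 4) is itself a sum of two squares; find a² by testing p − a² for a perfect square:
  73: 73 − 1² = 72, 73 − 2² = 69, 73 − 3² = 64 = 8² ⇒ 73 = 3² + 8².
  101: 101 − 1² = 100 = 10² ⇒ 101 = 1² + 10².
  Combine using the Brahmagupta–Fibonacci identity (a² + b²)(c² + d²) = (ac − bd)² + (ad + bc)² = (ac + bd)² + (ad − bc)²:
  73 · 101 = 7373: from (3² + 8²)(1² + 10²), take (3·1 − 8·10, 3·10 + 8·1) = (3 − 80, 30 + 8) = (-77, 38); dropping signs (only squares matter) gives (77, 38); check 77² + 38² = 5929 + 1444 = 7373 ✓.
  Scale by k = 2: (2·77, 2·38) = (154, 76).
Step 4: Order so x ≤ y and verify: 76² + 154² = 5776 + 23716 = 29492 = n. ✓

n = 29492 = 76² + 154² (one valid representation with x ≤ y).


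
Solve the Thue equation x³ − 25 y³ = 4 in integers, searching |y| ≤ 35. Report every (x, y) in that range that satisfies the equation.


The equation is x³ - 25y³ = 4. For fixed y, x³ = 25·y³ + 4, so a solution requires the RHS to be a perfect cube.
Strategy: iterate y from -35 to 35, compute RHS = 25·y³ + 4, and check whether it is a (positive or negative) perfect cube.
Check small values of y:
  y = 0: RHS = 4 is not a perfect cube.
  y = 1: RHS = 29 is not a perfect cube.
  y = -1: RHS = -21 is not a perfect cube.
  y = 2: RHS = 204 is not a perfect cube.
  y = -2: RHS = -196 is not a perfect cube.
  y = 3: RHS = 679 is not a perfect cube.
  y = -3: RHS = -671 is not a perfect cube.
Continuing the search up to |y| = 35 finds no solutions either.
No (x, y) in the scanned range satisfies the equation.

No integer solutions with |y| ≤ 35.


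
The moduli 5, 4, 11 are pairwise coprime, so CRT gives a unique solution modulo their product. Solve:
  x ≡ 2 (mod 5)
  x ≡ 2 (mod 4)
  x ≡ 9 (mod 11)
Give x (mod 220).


Moduli 5, 4, 11 are pairwise coprime; by CRT there is a unique solution modulo M = 5 · 4 · 11 = 220.
Solve pairwise, accumulating the modulus:
  Start with x ≡ 2 (mod 5).
  Combine with x ≡ 2 (mod 4): since gcd(5, 4) = 1, we get a unique residue mod 20.
    Write x = 2 + 5·t and substitute into x ≡ 2 (mod 4): 5·t ≡ 2 − 2 = 0 (mod 4).
    Reduce coefficients mod 4: 1·t ≡ 0 (mod 4).
    So t ≡ 0 (mod 4).
    Then x = 2 + 5·0 = 2, valid modulo lcm(5, 4) = 20: x ≡ 2 (mod 20).
  Combine with x ≡ 9 (mod 11): since gcd(20, 11) = 1, we get a unique residue mod 220.
    Write x = 2 + 20·t and substitute into x ≡ 9 (mod 11): 20·t ≡ 9 − 2 = 7 (mod 11).
    Reduce coefficients mod 11: 9·t ≡ 7 (mod 11).
    The inverse of 9 mod 11 is 5 (since 9·5 = 45 = 4·11 + 1), so t ≡ 5·7 = 35 ≡ 2 (mod 11).
    Then x = 2 + 20·2 = 42, valid modulo lcm(20, 11) = 220: x ≡ 42 (mod 220).
Verify: 42 mod 5 = 2 ✓, 42 mod 4 = 2 ✓, 42 mod 11 = 9 ✓.

x ≡ 42 (mod 220).


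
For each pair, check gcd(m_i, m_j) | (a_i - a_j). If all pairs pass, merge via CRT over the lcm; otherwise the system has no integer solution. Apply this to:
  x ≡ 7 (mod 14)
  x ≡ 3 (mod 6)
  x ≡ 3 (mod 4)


Moduli 14, 6, 4 are not pairwise coprime, so CRT works modulo lcm(m_i) when all pairwise compatibility conditions hold.
Pairwise compatibility: gcd(m_i, m_j) must divide a_i - a_j for every pair.
Merge one congruence at a time:
  Start: x ≡ 7 (mod 14).
  Combine with x ≡ 3 (mod 6): gcd(14, 6) = 2; 3 - 7 = -4, which IS divisible by 2, so compatible.
    Write x = 7 + 14·t and substitute into x ≡ 3 (mod 6): 14·t ≡ 3 − 7 = -4 (mod 6).
    Divide the congruence (and modulus) by g = 2: 7·t ≡ -2 (mod 3).
    Reduce coefficients mod 3: 1·t ≡ 1 (mod 3).
    So t ≡ 1 (mod 3).
    Then x = 7 + 14·1 = 21, valid modulo lcm(14, 6) = 42: x ≡ 21 (mod 42).
  Combine with x ≡ 3 (mod 4): gcd(42, 4) = 2; 3 - 21 = -18, which IS divisible by 2, so compatible.
    Write x = 21 + 42·t and substitute into x ≡ 3 (mod 4): 42·t ≡ 3 − 21 = -18 (mod 4).
    Divide the congruence (and modulus) by g = 2: 21·t ≡ -9 (mod 2).
    Reduce coefficients mod 2: 1·t ≡ 1 (mod 2).
    So t ≡ 1 (mod 2).
    Then x = 21 + 42·1 = 63, valid modulo lcm(42, 4) = 84: x ≡ 63 (mod 84).
Verify: 63 mod 14 = 7, 63 mod 6 = 3, 63 mod 4 = 3.

x ≡ 63 (mod 84).


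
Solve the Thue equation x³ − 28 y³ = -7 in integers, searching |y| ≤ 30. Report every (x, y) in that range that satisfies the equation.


The equation is x³ - 28y³ = -7. For fixed y, x³ = 28·y³ − 7, so a solution requires the RHS to be a perfect cube.
Strategy: iterate y from -30 to 30, compute RHS = 28·y³ − 7, and check whether it is a (positive or negative) perfect cube.
Check small values of y:
  y = 0: RHS = -7 is not a perfect cube.
  y = 1: RHS = 21 is not a perfect cube.
  y = -1: RHS = -35 is not a perfect cube.
  y = 2: RHS = 217 is not a perfect cube.
  y = -2: RHS = -231 is not a perfect cube.
  y = 3: RHS = 749 is not a perfect cube.
  y = -3: RHS = -763 is not a perfect cube.
Continuing the search up to |y| = 30 finds no solutions either.
No (x, y) in the scanned range satisfies the equation.

No integer solutions with |y| ≤ 30.


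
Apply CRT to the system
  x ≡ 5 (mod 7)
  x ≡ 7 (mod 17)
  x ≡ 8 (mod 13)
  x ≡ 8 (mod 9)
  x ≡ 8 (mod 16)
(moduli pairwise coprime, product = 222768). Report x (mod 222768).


Product of moduli M = 7 · 17 · 13 · 9 · 16 = 222768.
Merge one congruence at a time:
  Start: x ≡ 5 (mod 7).
  Combine with x ≡ 7 (mod 17); new modulus lcm = 119.
    Write x = 5 + 7·t and substitute into x ≡ 7 (mod 17): 7·t ≡ 7 − 5 = 2 (mod 17).
    The inverse of 7 mod 17 is 5 (since 7·5 = 35 = 2·17 + 1), so t ≡ 5·2 = 10 ≡ 10 (mod 17).
    Then x = 5 + 7·10 = 75, valid modulo lcm(7, 17) = 119: x ≡ 75 (mod 119).
  Combine with x ≡ 8 (mod 13); new modulus lcm = 1547.
    Write x = 75 + 119·t and substitute into x ≡ 8 (mod 13): 119·t ≡ 8 − 75 = -67 (mod 13).
    Reduce coefficients mod 13: 2·t ≡ 11 (mod 13).
    The inverse of 2 mod 13 is 7 (since 2·7 = 14 = 1·13 + 1), so t ≡ 7·11 = 77 ≡ 12 (mod 13).
    Then x = 75 + 119·12 = 1503, valid modulo lcm(119, 13) = 1547: x ≡ 1503 (mod 1547).
  Combine with x ≡ 8 (mod 9); new modulus lcm = 13923.
    Write x = 1503 + 1547·t and substitute into x ≡ 8 (mod 9): 1547·t ≡ 8 − 1503 = -1495 (mod 9).
    Reduce coefficients mod 9: 8·t ≡ 8 (mod 9).
    The inverse of 8 mod 9 is 8 (since 8·8 = 64 = 7·9 + 1), so t ≡ 8·8 = 64 ≡ 1 (mod 9).
    Then x = 1503 + 1547·1 = 3050, valid modulo lcm(1547, 9) = 13923: x ≡ 3050 (mod 13923).
  Combine with x ≡ 8 (mod 16); new modulus lcm = 222768.
    Write x = 3050 + 13923·t and substitute into x ≡ 8 (mod 16): 13923·t ≡ 8 − 3050 = -3042 (mod 16).
    Reduce coefficients mod 16: 3·t ≡ 14 (mod 16).
    The inverse of 3 mod 16 is 11 (since 3·11 = 33 = 2·16 + 1), so t ≡ 11·14 = 154 ≡ 10 (mod 16).
    Then x = 3050 + 13923·10 = 142280, valid modulo lcm(13923, 16) = 222768: x ≡ 142280 (mod 222768).
Verify against each original: 142280 mod 7 = 5, 142280 mod 17 = 7, 142280 mod 13 = 8, 142280 mod 9 = 8, 142280 mod 16 = 8.

x ≡ 142280 (mod 222768).


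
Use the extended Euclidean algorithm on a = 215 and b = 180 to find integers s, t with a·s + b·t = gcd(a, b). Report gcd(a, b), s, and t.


Euclidean algorithm on (215, 180) — divide until remainder is 0:
  215 = 1 · 180 + 35
  180 = 5 · 35 + 5
  35 = 7 · 5 + 0
gcd(215, 180) = 5.
Track Bezout coefficients alongside the remainders: start with r₀ = 215 = a·1 + b·0 (s = 1, t = 0) and r₁ = 180 = a·0 + b·1 (s = 0, t = 1); each new remainder r_{k+1} = r_{k-1} − q_k·r_k inherits s_{k+1} = s_{k-1} − q_k·s_k, t_{k+1} = t_{k-1} − q_k·t_k, so r_k = a·s_k + b·t_k at every step:
  q = 1: r = 35, s = 1 − 1·0 = 1, t = 0 − 1·1 = -1  (check: 215·1 + 180·(-1) = 35)
  q = 5: r = 5, s = 0 − 5·1 = -5, t = 1 − 5·(-1) = 6  (check: 215·(-5) + 180·6 = 5)
The row with r = 5 (the gcd) gives the Bezout coefficients s = -5, t = 6.
Result: 215 · (-5) + 180 · (6) = 5.

gcd(215, 180) = 5; s = -5, t = 6 (check: 215·(-5) + 180·6 = 5).


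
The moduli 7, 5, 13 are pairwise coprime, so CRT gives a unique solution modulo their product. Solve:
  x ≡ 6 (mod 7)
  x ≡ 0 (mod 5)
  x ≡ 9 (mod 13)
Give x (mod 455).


Moduli 7, 5, 13 are pairwise coprime; by CRT there is a unique solution modulo M = 7 · 5 · 13 = 455.
Solve pairwise, accumulating the modulus:
  Start with x ≡ 6 (mod 7).
  Combine with x ≡ 0 (mod 5): since gcd(7, 5) = 1, we get a unique residue mod 35.
    Write x = 6 + 7·t and substitute into x ≡ 0 (mod 5): 7·t ≡ 0 − 6 = -6 (mod 5).
    Reduce coefficients mod 5: 2·t ≡ 4 (mod 5).
    The inverse of 2 mod 5 is 3 (since 2·3 = 6 = 1·5 + 1), so t ≡ 3·4 = 12 ≡ 2 (mod 5).
    Then x = 6 + 7·2 = 20, valid modulo lcm(7, 5) = 35: x ≡ 20 (mod 35).
  Combine with x ≡ 9 (mod 13): since gcd(35, 13) = 1, we get a unique residue mod 455.
    Write x = 20 + 35·t and substitute into x ≡ 9 (mod 13): 35·t ≡ 9 − 20 = -11 (mod 13).
    Reduce coefficients mod 13: 9·t ≡ 2 (mod 13).
    The inverse of 9 mod 13 is 3 (since 9·3 = 27 = 2·13 + 1), so t ≡ 3·2 = 6 ≡ 6 (mod 13).
    Then x = 20 + 35·6 = 230, valid modulo lcm(35, 13) = 455: x ≡ 230 (mod 455).
Verify: 230 mod 7 = 6 ✓, 230 mod 5 = 0 ✓, 230 mod 13 = 9 ✓.

x ≡ 230 (mod 455).


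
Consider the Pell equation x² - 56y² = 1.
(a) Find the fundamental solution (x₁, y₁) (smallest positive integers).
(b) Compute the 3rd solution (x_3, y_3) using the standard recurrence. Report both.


Step 1: Find the fundamental solution (x₁, y₁) of x² - 56y² = 1.
  Expand √56 as a continued fraction. a₀ = ⌊√56⌋ = 7; iterate m_{k+1} = d_k·a_k − m_k, d_{k+1} = (56 − m_{k+1}²)/d_k, a_{k+1} = ⌊(a₀ + m_{k+1})/d_{k+1}⌋ (starting m₀ = 0, d₀ = 1), with convergents p_k = a_k·p_{k-1} + p_{k-2}, q_k = a_k·q_{k-1} + q_{k-2} (p₋₁ = 1, q₋₁ = 0):
  k = 0: a₀ = 7; p₀/q₀ = 7/1; p₀² − 56·q₀² = 49 − 56 = -7.
  k = 1: m = 7, d = 7, a = ⌊(7 + 7)/7⌋ = 2; p/q = (2·7 + 1)/(2·1 + 0) = 15/2; p² − 56·q² = 225 − 224 = 1.
  The first convergent with p² − 56·q² = 1 gives the fundamental solution (x₁, y₁) = (15, 2).
Step 2: Apply the recurrence (x_{n+1}, y_{n+1}) = (x₁x_n + 56y₁y_n, x₁y_n + y₁x_n) repeatedly.
  From (x_1, y_1) = (15, 2): x_2 = 15·15 + 56·2·2 = 449; y_2 = 15·2 + 2·15 = 60.
  From (x_2, y_2) = (449, 60): x_3 = 15·449 + 56·2·60 = 13455; y_3 = 15·60 + 2·449 = 1798.
Step 3: Verify x_3² - 56·y_3² = 181037025 - 181037024 = 1 (should be 1). ✓

(x_1, y_1) = (15, 2); (x_3, y_3) = (13455, 1798).


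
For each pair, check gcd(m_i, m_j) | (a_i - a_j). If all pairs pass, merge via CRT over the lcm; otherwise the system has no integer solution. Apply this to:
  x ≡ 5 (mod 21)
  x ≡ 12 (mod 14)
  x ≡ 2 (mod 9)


Moduli 21, 14, 9 are not pairwise coprime, so CRT works modulo lcm(m_i) when all pairwise compatibility conditions hold.
Pairwise compatibility: gcd(m_i, m_j) must divide a_i - a_j for every pair.
Merge one congruence at a time:
  Start: x ≡ 5 (mod 21).
  Combine with x ≡ 12 (mod 14): gcd(21, 14) = 7; 12 - 5 = 7, which IS divisible by 7, so compatible.
    Write x = 5 + 21·t and substitute into x ≡ 12 (mod 14): 21·t ≡ 12 − 5 = 7 (mod 14).
    Divide the congruence (and modulus) by g = 7: 3·t ≡ 1 (mod 2).
    Reduce coefficients mod 2: 1·t ≡ 1 (mod 2).
    So t ≡ 1 (mod 2).
    Then x = 5 + 21·1 = 26, valid modulo lcm(21, 14) = 42: x ≡ 26 (mod 42).
  Combine with x ≡ 2 (mod 9): gcd(42, 9) = 3; 2 - 26 = -24, which IS divisible by 3, so compatible.
    Write x = 26 + 42·t and substitute into x ≡ 2 (mod 9): 42·t ≡ 2 − 26 = -24 (mod 9).
    Divide the congruence (and modulus) by g = 3: 14·t ≡ -8 (mod 3).
    Reduce coefficients mod 3: 2·t ≡ 1 (mod 3).
    The inverse of 2 mod 3 is 2 (since 2·2 = 4 = 1·3 + 1), so t ≡ 2·1 = 2 ≡ 2 (mod 3).
    Then x = 26 + 42·2 = 110, valid modulo lcm(42, 9) = 126: x ≡ 110 (mod 126).
Verify: 110 mod 21 = 5, 110 mod 14 = 12, 110 mod 9 = 2.

x ≡ 110 (mod 126).


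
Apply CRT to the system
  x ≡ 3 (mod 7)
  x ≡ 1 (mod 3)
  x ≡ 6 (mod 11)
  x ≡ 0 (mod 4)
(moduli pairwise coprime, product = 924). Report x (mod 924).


Product of moduli M = 7 · 3 · 11 · 4 = 924.
Merge one congruence at a time:
  Start: x ≡ 3 (mod 7).
  Combine with x ≡ 1 (mod 3); new modulus lcm = 21.
    Write x = 3 + 7·t and substitute into x ≡ 1 (mod 3): 7·t ≡ 1 − 3 = -2 (mod 3).
    Reduce coefficients mod 3: 1·t ≡ 1 (mod 3).
    So t ≡ 1 (mod 3).
    Then x = 3 + 7·1 = 10, valid modulo lcm(7, 3) = 21: x ≡ 10 (mod 21).
  Combine with x ≡ 6 (mod 11); new modulus lcm = 231.
    Write x = 10 + 21·t and substitute into x ≡ 6 (mod 11): 21·t ≡ 6 − 10 = -4 (mod 11).
    Reduce coefficients mod 11: 10·t ≡ 7 (mod 11).
    The inverse of 10 mod 11 is 10 (since 10·10 = 100 = 9·11 + 1), so t ≡ 10·7 = 70 ≡ 4 (mod 11).
    Then x = 10 + 21·4 = 94, valid modulo lcm(21, 11) = 231: x ≡ 94 (mod 231).
  Combine with x ≡ 0 (mod 4); new modulus lcm = 924.
    Write x = 94 + 231·t and substitute into x ≡ 0 (mod 4): 231·t ≡ 0 − 94 = -94 (mod 4).
    Reduce coefficients mod 4: 3·t ≡ 2 (mod 4).
    The inverse of 3 mod 4 is 3 (since 3·3 = 9 = 2·4 + 1), so t ≡ 3·2 = 6 ≡ 2 (mod 4).
    Then x = 94 + 231·2 = 556, valid modulo lcm(231, 4) = 924: x ≡ 556 (mod 924).
Verify against each original: 556 mod 7 = 3, 556 mod 3 = 1, 556 mod 11 = 6, 556 mod 4 = 0.

x ≡ 556 (mod 924).


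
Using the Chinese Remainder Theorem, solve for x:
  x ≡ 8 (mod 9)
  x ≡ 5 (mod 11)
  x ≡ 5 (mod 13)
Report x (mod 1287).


Moduli 9, 11, 13 are pairwise coprime; by CRT there is a unique solution modulo M = 9 · 11 · 13 = 1287.
Solve pairwise, accumulating the modulus:
  Start with x ≡ 8 (mod 9).
  Combine with x ≡ 5 (mod 11): since gcd(9, 11) = 1, we get a unique residue mod 99.
    Write x = 8 + 9·t and substitute into x ≡ 5 (mod 11): 9·t ≡ 5 − 8 = -3 (mod 11).
    Reduce coefficients mod 11: 9·t ≡ 8 (mod 11).
    The inverse of 9 mod 11 is 5 (since 9·5 = 45 = 4·11 + 1), so t ≡ 5·8 = 40 ≡ 7 (mod 11).
    Then x = 8 + 9·7 = 71, valid modulo lcm(9, 11) = 99: x ≡ 71 (mod 99).
  Combine with x ≡ 5 (mod 13): since gcd(99, 13) = 1, we get a unique residue mod 1287.
    Write x = 71 + 99·t and substitute into x ≡ 5 (mod 13): 99·t ≡ 5 − 71 = -66 (mod 13).
    Reduce coefficients mod 13: 8·t ≡ 12 (mod 13).
    The inverse of 8 mod 13 is 5 (since 8·5 = 40 = 3·13 + 1), so t ≡ 5·12 = 60 ≡ 8 (mod 13).
    Then x = 71 + 99·8 = 863, valid modulo lcm(99, 13) = 1287: x ≡ 863 (mod 1287).
Verify: 863 mod 9 = 8 ✓, 863 mod 11 = 5 ✓, 863 mod 13 = 5 ✓.

x ≡ 863 (mod 1287).


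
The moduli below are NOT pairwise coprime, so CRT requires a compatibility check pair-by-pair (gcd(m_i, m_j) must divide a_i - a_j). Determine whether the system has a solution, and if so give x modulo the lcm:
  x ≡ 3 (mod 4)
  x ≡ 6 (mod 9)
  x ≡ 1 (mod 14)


Moduli 4, 9, 14 are not pairwise coprime, so CRT works modulo lcm(m_i) when all pairwise compatibility conditions hold.
Pairwise compatibility: gcd(m_i, m_j) must divide a_i - a_j for every pair.
Merge one congruence at a time:
  Start: x ≡ 3 (mod 4).
  Combine with x ≡ 6 (mod 9): gcd(4, 9) = 1; 6 - 3 = 3, which IS divisible by 1, so compatible.
    Write x = 3 + 4·t and substitute into x ≡ 6 (mod 9): 4·t ≡ 6 − 3 = 3 (mod 9).
    The inverse of 4 mod 9 is 7 (since 4·7 = 28 = 3·9 + 1), so t ≡ 7·3 = 21 ≡ 3 (mod 9).
    Then x = 3 + 4·3 = 15, valid modulo lcm(4, 9) = 36: x ≡ 15 (mod 36).
  Combine with x ≡ 1 (mod 14): gcd(36, 14) = 2; 1 - 15 = -14, which IS divisible by 2, so compatible.
    Write x = 15 + 36·t and substitute into x ≡ 1 (mod 14): 36·t ≡ 1 − 15 = -14 (mod 14).
    Divide the congruence (and modulus) by g = 2: 18·t ≡ -7 (mod 7).
    Reduce coefficients mod 7: 4·t ≡ 0 (mod 7).
    The inverse of 4 mod 7 is 2 (since 4·2 = 8 = 1·7 + 1), so t ≡ 2·0 = 0 ≡ 0 (mod 7).
    Then x = 15 + 36·0 = 15, valid modulo lcm(36, 14) = 252: x ≡ 15 (mod 252).
Verify: 15 mod 4 = 3, 15 mod 9 = 6, 15 mod 14 = 1.

x ≡ 15 (mod 252).


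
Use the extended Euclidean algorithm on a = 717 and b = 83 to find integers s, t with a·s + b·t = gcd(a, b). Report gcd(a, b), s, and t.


Euclidean algorithm on (717, 83) — divide until remainder is 0:
  717 = 8 · 83 + 53
  83 = 1 · 53 + 30
  53 = 1 · 30 + 23
  30 = 1 · 23 + 7
  23 = 3 · 7 + 2
  7 = 3 · 2 + 1
  2 = 2 · 1 + 0
gcd(717, 83) = 1.
Track Bezout coefficients alongside the remainders: start with r₀ = 717 = a·1 + b·0 (s = 1, t = 0) and r₁ = 83 = a·0 + b·1 (s = 0, t = 1); each new remainder r_{k+1} = r_{k-1} − q_k·r_k inherits s_{k+1} = s_{k-1} − q_k·s_k, t_{k+1} = t_{k-1} − q_k·t_k, so r_k = a·s_k + b·t_k at every step:
  q = 8: r = 53, s = 1 − 8·0 = 1, t = 0 − 8·1 = -8  (check: 717·1 + 83·(-8) = 53)
  q = 1: r = 30, s = 0 − 1·1 = -1, t = 1 − 1·(-8) = 9  (check: 717·(-1) + 83·9 = 30)
  q = 1: r = 23, s = 1 − 1·(-1) = 2, t = -8 − 1·9 = -17  (check: 717·2 + 83·(-17) = 23)
  q = 1: r = 7, s = -1 − 1·2 = -3, t = 9 − 1·(-17) = 26  (check: 717·(-3) + 83·26 = 7)
  q = 3: r = 2, s = 2 − 3·(-3) = 11, t = -17 − 3·26 = -95  (check: 717·11 + 83·(-95) = 2)
  q = 3: r = 1, s = -3 − 3·11 = -36, t = 26 − 3·(-95) = 311  (check: 717·(-36) + 83·311 = 1)
The row with r = 1 (the gcd) gives the Bezout coefficients s = -36, t = 311.
Result: 717 · (-36) + 83 · (311) = 1.

gcd(717, 83) = 1; s = -36, t = 311 (check: 717·(-36) + 83·311 = 1).


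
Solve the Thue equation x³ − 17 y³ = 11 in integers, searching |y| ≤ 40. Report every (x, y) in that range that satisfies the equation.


The equation is x³ - 17y³ = 11. For fixed y, x³ = 17·y³ + 11, so a solution requires the RHS to be a perfect cube.
Strategy: iterate y from -40 to 40, compute RHS = 17·y³ + 11, and check whether it is a (positive or negative) perfect cube.
Check small values of y:
  y = 0: RHS = 11 is not a perfect cube.
  y = 1: RHS = 28 is not a perfect cube.
  y = -1: RHS = -6 is not a perfect cube.
  y = 2: RHS = 147 is not a perfect cube.
  y = -2: RHS = -125 = (-5)³ ⇒ x = -5 works.
  y = 3: RHS = 470 is not a perfect cube.
  y = -3: RHS = -448 is not a perfect cube.
Continuing the search up to |y| = 40 finds no further solutions beyond those listed.
Collected solutions: (-5, -2).

Solutions (with |y| ≤ 40): (-5, -2).


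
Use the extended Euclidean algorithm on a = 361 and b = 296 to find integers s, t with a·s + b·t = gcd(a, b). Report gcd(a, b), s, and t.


Euclidean algorithm on (361, 296) — divide until remainder is 0:
  361 = 1 · 296 + 65
  296 = 4 · 65 + 36
  65 = 1 · 36 + 29
  36 = 1 · 29 + 7
  29 = 4 · 7 + 1
  7 = 7 · 1 + 0
gcd(361, 296) = 1.
Track Bezout coefficients alongside the remainders: start with r₀ = 361 = a·1 + b·0 (s = 1, t = 0) and r₁ = 296 = a·0 + b·1 (s = 0, t = 1); each new remainder r_{k+1} = r_{k-1} − q_k·r_k inherits s_{k+1} = s_{k-1} − q_k·s_k, t_{k+1} = t_{k-1} − q_k·t_k, so r_k = a·s_k + b·t_k at every step:
  q = 1: r = 65, s = 1 − 1·0 = 1, t = 0 − 1·1 = -1  (check: 361·1 + 296·(-1) = 65)
  q = 4: r = 36, s = 0 − 4·1 = -4, t = 1 − 4·(-1) = 5  (check: 361·(-4) + 296·5 = 36)
  q = 1: r = 29, s = 1 − 1·(-4) = 5, t = -1 − 1·5 = -6  (check: 361·5 + 296·(-6) = 29)
  q = 1: r = 7, s = -4 − 1·5 = -9, t = 5 − 1·(-6) = 11  (check: 361·(-9) + 296·11 = 7)
  q = 4: r = 1, s = 5 − 4·(-9) = 41, t = -6 − 4·11 = -50  (check: 361·41 + 296·(-50) = 1)
The row with r = 1 (the gcd) gives the Bezout coefficients s = 41, t = -50.
Result: 361 · (41) + 296 · (-50) = 1.

gcd(361, 296) = 1; s = 41, t = -50 (check: 361·41 + 296·(-50) = 1).


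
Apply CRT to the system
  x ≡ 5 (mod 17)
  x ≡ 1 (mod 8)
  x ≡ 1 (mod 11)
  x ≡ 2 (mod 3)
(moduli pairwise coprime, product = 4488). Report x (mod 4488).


Product of moduli M = 17 · 8 · 11 · 3 = 4488.
Merge one congruence at a time:
  Start: x ≡ 5 (mod 17).
  Combine with x ≡ 1 (mod 8); new modulus lcm = 136.
    Write x = 5 + 17·t and substitute into x ≡ 1 (mod 8): 17·t ≡ 1 − 5 = -4 (mod 8).
    Reduce coefficients mod 8: 1·t ≡ 4 (mod 8).
    So t ≡ 4 (mod 8).
    Then x = 5 + 17·4 = 73, valid modulo lcm(17, 8) = 136: x ≡ 73 (mod 136).
  Combine with x ≡ 1 (mod 11); new modulus lcm = 1496.
    Write x = 73 + 136·t and substitute into x ≡ 1 (mod 11): 136·t ≡ 1 − 73 = -72 (mod 11).
    Reduce coefficients mod 11: 4·t ≡ 5 (mod 11).
    The inverse of 4 mod 11 is 3 (since 4·3 = 12 = 1·11 + 1), so t ≡ 3·5 = 15 ≡ 4 (mod 11).
    Then x = 73 + 136·4 = 617, valid modulo lcm(136, 11) = 1496: x ≡ 617 (mod 1496).
  Combine with x ≡ 2 (mod 3); new modulus lcm = 4488.
    Write x = 617 + 1496·t and substitute into x ≡ 2 (mod 3): 1496·t ≡ 2 − 617 = -615 (mod 3).
    Reduce coefficients mod 3: 2·t ≡ 0 (mod 3).
    The inverse of 2 mod 3 is 2 (since 2·2 = 4 = 1·3 + 1), so t ≡ 2·0 = 0 ≡ 0 (mod 3).
    Then x = 617 + 1496·0 = 617, valid modulo lcm(1496, 3) = 4488: x ≡ 617 (mod 4488).
Verify against each original: 617 mod 17 = 5, 617 mod 8 = 1, 617 mod 11 = 1, 617 mod 3 = 2.

x ≡ 617 (mod 4488).


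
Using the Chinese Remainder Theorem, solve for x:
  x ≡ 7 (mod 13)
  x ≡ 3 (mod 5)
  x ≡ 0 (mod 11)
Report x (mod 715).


Moduli 13, 5, 11 are pairwise coprime; by CRT there is a unique solution modulo M = 13 · 5 · 11 = 715.
Solve pairwise, accumulating the modulus:
  Start with x ≡ 7 (mod 13).
  Combine with x ≡ 3 (mod 5): since gcd(13, 5) = 1, we get a unique residue mod 65.
    Write x = 7 + 13·t and substitute into x ≡ 3 (mod 5): 13·t ≡ 3 − 7 = -4 (mod 5).
    Reduce coefficients mod 5: 3·t ≡ 1 (mod 5).
    The inverse of 3 mod 5 is 2 (since 3·2 = 6 = 1·5 + 1), so t ≡ 2·1 = 2 ≡ 2 (mod 5).
    Then x = 7 + 13·2 = 33, valid modulo lcm(13, 5) = 65: x ≡ 33 (mod 65).
  Combine with x ≡ 0 (mod 11): since gcd(65, 11) = 1, we get a unique residue mod 715.
    Write x = 33 + 65·t and substitute into x ≡ 0 (mod 11): 65·t ≡ 0 − 33 = -33 (mod 11).
    Reduce coefficients mod 11: 10·t ≡ 0 (mod 11).
    The inverse of 10 mod 11 is 10 (since 10·10 = 100 = 9·11 + 1), so t ≡ 10·0 = 0 ≡ 0 (mod 11).
    Then x = 33 + 65·0 = 33, valid modulo lcm(65, 11) = 715: x ≡ 33 (mod 715).
Verify: 33 mod 13 = 7 ✓, 33 mod 5 = 3 ✓, 33 mod 11 = 0 ✓.

x ≡ 33 (mod 715).


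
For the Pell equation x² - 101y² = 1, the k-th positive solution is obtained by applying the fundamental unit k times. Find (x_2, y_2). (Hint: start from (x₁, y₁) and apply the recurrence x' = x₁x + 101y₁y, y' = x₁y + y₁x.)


Step 1: Find the fundamental solution (x₁, y₁) of x² - 101y² = 1.
  Expand √101 as a continued fraction. a₀ = ⌊√101⌋ = 10; iterate m_{k+1} = d_k·a_k − m_k, d_{k+1} = (101 − m_{k+1}²)/d_k, a_{k+1} = ⌊(a₀ + m_{k+1})/d_{k+1}⌋ (starting m₀ = 0, d₀ = 1), with convergents p_k = a_k·p_{k-1} + p_{k-2}, q_k = a_k·q_{k-1} + q_{k-2} (p₋₁ = 1, q₋₁ = 0):
  k = 0: a₀ = 10; p₀/q₀ = 10/1; p₀² − 101·q₀² = 100 − 101 = -1.
  k = 1: m = 10, d = 1, a = ⌊(10 + 10)/1⌋ = 20; p/q = (20·10 + 1)/(20·1 + 0) = 201/20; p² − 101·q² = 40401 − 40400 = 1.
  The first convergent with p² − 101·q² = 1 gives the fundamental solution (x₁, y₁) = (201, 20).
Step 2: Apply the recurrence (x_{n+1}, y_{n+1}) = (x₁x_n + 101y₁y_n, x₁y_n + y₁x_n) repeatedly.
  From (x_1, y_1) = (201, 20): x_2 = 201·201 + 101·20·20 = 80801; y_2 = 201·20 + 20·201 = 8040.
Step 3: Verify x_2² - 101·y_2² = 6528801601 - 6528801600 = 1 (should be 1). ✓

(x_1, y_1) = (201, 20); (x_2, y_2) = (80801, 8040).


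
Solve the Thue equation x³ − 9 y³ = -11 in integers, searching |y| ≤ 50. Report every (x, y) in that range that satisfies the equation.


The equation is x³ - 9y³ = -11. For fixed y, x³ = 9·y³ − 11, so a solution requires the RHS to be a perfect cube.
Strategy: iterate y from -50 to 50, compute RHS = 9·y³ − 11, and check whether it is a (positive or negative) perfect cube.
Check small values of y:
  y = 0: RHS = -11 is not a perfect cube.
  y = 1: RHS = -2 is not a perfect cube.
  y = -1: RHS = -20 is not a perfect cube.
  y = 2: RHS = 61 is not a perfect cube.
  y = -2: RHS = -83 is not a perfect cube.
  y = 3: RHS = 232 is not a perfect cube.
  y = -3: RHS = -254 is not a perfect cube.
Continuing the search up to |y| = 50 finds no solutions either.
No (x, y) in the scanned range satisfies the equation.

No integer solutions with |y| ≤ 50.


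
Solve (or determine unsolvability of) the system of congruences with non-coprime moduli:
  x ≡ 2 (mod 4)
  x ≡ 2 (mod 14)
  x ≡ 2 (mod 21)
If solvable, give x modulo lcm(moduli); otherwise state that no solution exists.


Moduli 4, 14, 21 are not pairwise coprime, so CRT works modulo lcm(m_i) when all pairwise compatibility conditions hold.
Pairwise compatibility: gcd(m_i, m_j) must divide a_i - a_j for every pair.
Merge one congruence at a time:
  Start: x ≡ 2 (mod 4).
  Combine with x ≡ 2 (mod 14): gcd(4, 14) = 2; 2 - 2 = 0, which IS divisible by 2, so compatible.
    Write x = 2 + 4·t and substitute into x ≡ 2 (mod 14): 4·t ≡ 2 − 2 = 0 (mod 14).
    Divide the congruence (and modulus) by g = 2: 2·t ≡ 0 (mod 7).
    The inverse of 2 mod 7 is 4 (since 2·4 = 8 = 1·7 + 1), so t ≡ 4·0 = 0 ≡ 0 (mod 7).
    Then x = 2 + 4·0 = 2, valid modulo lcm(4, 14) = 28: x ≡ 2 (mod 28).
  Combine with x ≡ 2 (mod 21): gcd(28, 21) = 7; 2 - 2 = 0, which IS divisible by 7, so compatible.
    Write x = 2 + 28·t and substitute into x ≡ 2 (mod 21): 28·t ≡ 2 − 2 = 0 (mod 21).
    Divide the congruence (and modulus) by g = 7: 4·t ≡ 0 (mod 3).
    Reduce coefficients mod 3: 1·t ≡ 0 (mod 3).
    So t ≡ 0 (mod 3).
    Then x = 2 + 28·0 = 2, valid modulo lcm(28, 21) = 84: x ≡ 2 (mod 84).
Verify: 2 mod 4 = 2, 2 mod 14 = 2, 2 mod 21 = 2.

x ≡ 2 (mod 84).


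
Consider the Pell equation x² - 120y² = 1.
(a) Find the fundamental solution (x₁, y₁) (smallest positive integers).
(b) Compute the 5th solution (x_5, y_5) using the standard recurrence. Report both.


Step 1: Find the fundamental solution (x₁, y₁) of x² - 120y² = 1.
  Expand √120 as a continued fraction. a₀ = ⌊√120⌋ = 10; iterate m_{k+1} = d_k·a_k − m_k, d_{k+1} = (120 − m_{k+1}²)/d_k, a_{k+1} = ⌊(a₀ + m_{k+1})/d_{k+1}⌋ (starting m₀ = 0, d₀ = 1), with convergents p_k = a_k·p_{k-1} + p_{k-2}, q_k = a_k·q_{k-1} + q_{k-2} (p₋₁ = 1, q₋₁ = 0):
  k = 0: a₀ = 10; p₀/q₀ = 10/1; p₀² − 120·q₀² = 100 − 120 = -20.
  k = 1: m = 10, d = 20, a = ⌊(10 + 10)/20⌋ = 1; p/q = (1·10 + 1)/(1·1 + 0) = 11/1; p² − 120·q² = 121 − 120 = 1.
  The first convergent with p² − 120·q² = 1 gives the fundamental solution (x₁, y₁) = (11, 1).
Step 2: Apply the recurrence (x_{n+1}, y_{n+1}) = (x₁x_n + 120y₁y_n, x₁y_n + y₁x_n) repeatedly.
  From (x_1, y_1) = (11, 1): x_2 = 11·11 + 120·1·1 = 241; y_2 = 11·1 + 1·11 = 22.
  From (x_2, y_2) = (241, 22): x_3 = 11·241 + 120·1·22 = 5291; y_3 = 11·22 + 1·241 = 483.
  From (x_3, y_3) = (5291, 483): x_4 = 11·5291 + 120·1·483 = 116161; y_4 = 11·483 + 1·5291 = 10604.
  From (x_4, y_4) = (116161, 10604): x_5 = 11·116161 + 120·1·10604 = 2550251; y_5 = 11·10604 + 1·116161 = 232805.
Step 3: Verify x_5² - 120·y_5² = 6503780163001 - 6503780163000 = 1 (should be 1). ✓

(x_1, y_1) = (11, 1); (x_5, y_5) = (2550251, 232805).
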